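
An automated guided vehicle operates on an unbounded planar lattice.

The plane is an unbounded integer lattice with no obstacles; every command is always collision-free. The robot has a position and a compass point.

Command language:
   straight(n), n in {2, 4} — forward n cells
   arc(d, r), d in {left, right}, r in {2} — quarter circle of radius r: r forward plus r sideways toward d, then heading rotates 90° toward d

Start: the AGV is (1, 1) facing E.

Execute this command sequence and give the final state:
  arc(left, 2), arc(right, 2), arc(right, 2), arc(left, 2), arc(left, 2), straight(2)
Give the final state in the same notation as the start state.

(11, 5) facing N

from: (1, 1) facing E
1. arc(left, 2) → (3, 3) facing N
2. arc(right, 2) → (5, 5) facing E
3. arc(right, 2) → (7, 3) facing S
4. arc(left, 2) → (9, 1) facing E
5. arc(left, 2) → (11, 3) facing N
6. straight(2) → (11, 5) facing N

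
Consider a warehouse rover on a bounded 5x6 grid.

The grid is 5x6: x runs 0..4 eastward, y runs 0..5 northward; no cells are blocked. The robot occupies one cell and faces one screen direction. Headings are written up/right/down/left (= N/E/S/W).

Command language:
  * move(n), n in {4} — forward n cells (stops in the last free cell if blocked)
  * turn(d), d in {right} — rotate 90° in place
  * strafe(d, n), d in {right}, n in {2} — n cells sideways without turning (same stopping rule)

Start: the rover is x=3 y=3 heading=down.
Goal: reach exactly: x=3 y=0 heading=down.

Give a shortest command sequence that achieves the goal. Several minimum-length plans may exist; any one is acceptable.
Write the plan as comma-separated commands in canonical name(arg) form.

move(4)

begin: x=3 y=3 heading=down
1. move(4) → x=3 y=0 heading=down
nothing shorter than 1 reaches the goal.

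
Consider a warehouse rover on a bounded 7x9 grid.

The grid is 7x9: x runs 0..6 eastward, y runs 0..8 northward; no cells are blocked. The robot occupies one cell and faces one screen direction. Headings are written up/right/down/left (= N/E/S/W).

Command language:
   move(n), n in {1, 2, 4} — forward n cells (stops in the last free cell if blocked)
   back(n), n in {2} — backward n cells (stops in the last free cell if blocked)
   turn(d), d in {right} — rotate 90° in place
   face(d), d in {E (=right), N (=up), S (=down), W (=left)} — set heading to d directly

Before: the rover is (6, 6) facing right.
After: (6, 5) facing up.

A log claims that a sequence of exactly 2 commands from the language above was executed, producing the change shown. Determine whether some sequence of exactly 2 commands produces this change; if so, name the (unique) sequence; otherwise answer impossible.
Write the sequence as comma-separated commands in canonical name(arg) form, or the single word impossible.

checked all 2-command options: none fits.

impossible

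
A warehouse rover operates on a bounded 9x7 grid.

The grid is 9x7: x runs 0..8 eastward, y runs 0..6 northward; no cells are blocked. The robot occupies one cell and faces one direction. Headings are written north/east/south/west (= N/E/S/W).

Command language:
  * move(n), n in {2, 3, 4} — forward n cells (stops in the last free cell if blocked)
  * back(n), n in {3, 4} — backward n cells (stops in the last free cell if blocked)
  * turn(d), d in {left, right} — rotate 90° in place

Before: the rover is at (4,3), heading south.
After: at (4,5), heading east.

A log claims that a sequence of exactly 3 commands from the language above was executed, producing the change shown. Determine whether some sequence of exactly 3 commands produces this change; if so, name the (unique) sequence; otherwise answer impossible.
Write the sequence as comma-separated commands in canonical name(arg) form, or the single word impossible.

key: order matters: swapping move(2) and turn(left) lands elsewhere
t0: at (4,3), heading south
t=1 move(2) ⇒ at (4,1), heading south
t=2 back(4) ⇒ at (4,5), heading south
t=3 turn(left) ⇒ at (4,5), heading east
no other 3-command option fits: unique.

move(2), back(4), turn(left)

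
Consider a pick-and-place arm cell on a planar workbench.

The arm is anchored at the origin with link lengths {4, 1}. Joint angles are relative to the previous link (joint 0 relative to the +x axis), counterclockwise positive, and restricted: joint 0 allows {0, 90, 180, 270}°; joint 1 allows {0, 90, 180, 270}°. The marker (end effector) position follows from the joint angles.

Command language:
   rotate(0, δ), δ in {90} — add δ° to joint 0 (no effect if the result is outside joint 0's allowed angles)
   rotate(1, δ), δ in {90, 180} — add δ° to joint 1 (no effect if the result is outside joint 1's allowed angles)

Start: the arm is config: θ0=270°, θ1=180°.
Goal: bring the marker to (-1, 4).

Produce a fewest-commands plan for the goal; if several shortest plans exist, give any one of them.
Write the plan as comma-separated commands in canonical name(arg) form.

begin: config: θ0=270°, θ1=180°
1. rotate(1, 90) → config: θ0=270°, θ1=270°
2. rotate(1, 180) → config: θ0=270°, θ1=90°
3. rotate(0, 90) → config: θ0=0°, θ1=90°
4. rotate(0, 90) → config: θ0=90°, θ1=90°
no 3-step plan works, so 4 is optimal.

rotate(1, 90), rotate(1, 180), rotate(0, 90), rotate(0, 90)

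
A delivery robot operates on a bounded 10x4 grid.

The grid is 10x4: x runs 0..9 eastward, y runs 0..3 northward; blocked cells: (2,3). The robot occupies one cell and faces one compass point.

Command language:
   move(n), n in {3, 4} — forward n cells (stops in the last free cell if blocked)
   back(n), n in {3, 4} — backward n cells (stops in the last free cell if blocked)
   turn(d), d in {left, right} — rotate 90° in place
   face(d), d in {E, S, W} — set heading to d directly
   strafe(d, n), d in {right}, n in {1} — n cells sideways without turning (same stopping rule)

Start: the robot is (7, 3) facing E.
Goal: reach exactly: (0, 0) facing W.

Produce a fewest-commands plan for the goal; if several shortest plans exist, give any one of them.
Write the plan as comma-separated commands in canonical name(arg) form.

turn(right), move(3), turn(right), move(3), move(4)

initial: (7, 3) facing E
1. turn(right) → (7, 3) facing S
2. move(3) → (7, 0) facing S
3. turn(right) → (7, 0) facing W
4. move(3) → (4, 0) facing W
5. move(4) → (0, 0) facing W
minimal: 5 command(s), checked below 5.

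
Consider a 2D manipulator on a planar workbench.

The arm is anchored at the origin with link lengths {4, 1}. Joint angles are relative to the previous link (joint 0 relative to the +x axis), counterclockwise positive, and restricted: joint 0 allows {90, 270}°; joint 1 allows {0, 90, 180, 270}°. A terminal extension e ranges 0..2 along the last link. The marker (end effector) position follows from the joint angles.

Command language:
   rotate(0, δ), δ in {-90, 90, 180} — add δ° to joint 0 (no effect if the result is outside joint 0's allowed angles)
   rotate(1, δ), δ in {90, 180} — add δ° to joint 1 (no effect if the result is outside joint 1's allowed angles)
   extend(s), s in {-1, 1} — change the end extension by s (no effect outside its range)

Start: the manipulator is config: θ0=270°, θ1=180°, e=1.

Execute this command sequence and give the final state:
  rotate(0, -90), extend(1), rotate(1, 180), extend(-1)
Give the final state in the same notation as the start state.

config: θ0=270°, θ1=0°, e=1

initial: config: θ0=270°, θ1=180°, e=1
[1] after rotate(0, -90): config: θ0=270°, θ1=180°, e=1
[2] after extend(1): config: θ0=270°, θ1=180°, e=2
[3] after rotate(1, 180): config: θ0=270°, θ1=0°, e=2
[4] after extend(-1): config: θ0=270°, θ1=0°, e=1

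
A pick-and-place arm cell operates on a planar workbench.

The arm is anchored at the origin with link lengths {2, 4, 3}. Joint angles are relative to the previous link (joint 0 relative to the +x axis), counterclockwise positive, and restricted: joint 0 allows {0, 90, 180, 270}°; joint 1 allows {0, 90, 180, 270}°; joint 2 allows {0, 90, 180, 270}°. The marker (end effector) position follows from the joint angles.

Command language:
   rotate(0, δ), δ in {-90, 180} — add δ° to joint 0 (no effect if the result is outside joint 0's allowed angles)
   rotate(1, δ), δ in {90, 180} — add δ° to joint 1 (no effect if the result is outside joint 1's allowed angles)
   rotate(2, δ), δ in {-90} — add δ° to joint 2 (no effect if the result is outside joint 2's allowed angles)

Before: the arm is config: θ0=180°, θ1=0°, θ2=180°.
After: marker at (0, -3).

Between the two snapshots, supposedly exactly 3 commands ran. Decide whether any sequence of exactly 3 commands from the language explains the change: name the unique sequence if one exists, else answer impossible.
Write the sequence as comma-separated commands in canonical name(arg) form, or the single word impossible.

rotate(0, -90), rotate(0, -90), rotate(0, -90)

initial: config: θ0=180°, θ1=0°, θ2=180°
step 1 (rotate(0, -90)): config: θ0=90°, θ1=0°, θ2=180°
step 2 (rotate(0, -90)): config: θ0=0°, θ1=0°, θ2=180°
step 3 (rotate(0, -90)): config: θ0=270°, θ1=0°, θ2=180°
uniquely the one of 125 3-step routes that fits.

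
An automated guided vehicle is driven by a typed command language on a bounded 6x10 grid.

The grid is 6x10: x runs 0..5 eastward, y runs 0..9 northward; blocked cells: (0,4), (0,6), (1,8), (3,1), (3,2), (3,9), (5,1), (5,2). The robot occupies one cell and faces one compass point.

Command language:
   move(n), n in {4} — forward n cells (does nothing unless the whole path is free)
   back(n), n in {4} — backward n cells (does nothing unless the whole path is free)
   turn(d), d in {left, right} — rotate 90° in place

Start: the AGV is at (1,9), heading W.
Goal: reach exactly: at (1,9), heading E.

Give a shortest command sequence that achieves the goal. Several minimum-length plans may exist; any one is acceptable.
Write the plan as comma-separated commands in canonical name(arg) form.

turn(right), turn(right)

initial: at (1,9), heading W
[1] after turn(right): at (1,9), heading N
[2] after turn(right): at (1,9), heading E
nothing shorter than 2 reaches the goal.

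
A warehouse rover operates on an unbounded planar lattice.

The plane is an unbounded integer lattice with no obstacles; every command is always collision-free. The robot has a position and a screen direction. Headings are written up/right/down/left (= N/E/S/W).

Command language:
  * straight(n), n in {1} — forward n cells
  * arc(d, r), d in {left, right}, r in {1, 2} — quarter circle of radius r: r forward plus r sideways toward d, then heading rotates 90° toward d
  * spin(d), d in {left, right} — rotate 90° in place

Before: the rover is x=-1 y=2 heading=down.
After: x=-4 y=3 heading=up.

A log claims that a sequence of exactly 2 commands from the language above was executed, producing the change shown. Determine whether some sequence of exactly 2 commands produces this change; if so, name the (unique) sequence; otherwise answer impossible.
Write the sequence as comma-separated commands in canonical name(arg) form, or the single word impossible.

key: cell and facing (now N) both changed — the 2 commands mix motion and turning
t0: x=-1 y=2 heading=down
1. arc(right, 1) → x=-2 y=1 heading=left
2. arc(right, 2) → x=-4 y=3 heading=up
uniquely the one of 49 2-step routes that fits.

arc(right, 1), arc(right, 2)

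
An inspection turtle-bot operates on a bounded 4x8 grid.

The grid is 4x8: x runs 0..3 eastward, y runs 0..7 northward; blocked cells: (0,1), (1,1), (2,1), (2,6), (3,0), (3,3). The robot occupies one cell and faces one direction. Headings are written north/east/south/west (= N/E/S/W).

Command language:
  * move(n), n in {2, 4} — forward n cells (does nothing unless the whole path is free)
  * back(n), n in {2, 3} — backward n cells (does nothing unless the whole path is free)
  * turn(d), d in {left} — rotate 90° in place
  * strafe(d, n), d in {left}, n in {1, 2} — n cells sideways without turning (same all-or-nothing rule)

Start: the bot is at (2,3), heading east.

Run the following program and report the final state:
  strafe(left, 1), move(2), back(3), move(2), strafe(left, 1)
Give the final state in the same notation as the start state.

initial: at (2,3), heading east
t=1 strafe(left, 1) ⇒ at (2,4), heading east
t=2 move(2) ⇒ at (2,4), heading east
t=3 back(3) ⇒ at (2,4), heading east
t=4 move(2) ⇒ at (2,4), heading east
t=5 strafe(left, 1) ⇒ at (2,5), heading east

at (2,5), heading east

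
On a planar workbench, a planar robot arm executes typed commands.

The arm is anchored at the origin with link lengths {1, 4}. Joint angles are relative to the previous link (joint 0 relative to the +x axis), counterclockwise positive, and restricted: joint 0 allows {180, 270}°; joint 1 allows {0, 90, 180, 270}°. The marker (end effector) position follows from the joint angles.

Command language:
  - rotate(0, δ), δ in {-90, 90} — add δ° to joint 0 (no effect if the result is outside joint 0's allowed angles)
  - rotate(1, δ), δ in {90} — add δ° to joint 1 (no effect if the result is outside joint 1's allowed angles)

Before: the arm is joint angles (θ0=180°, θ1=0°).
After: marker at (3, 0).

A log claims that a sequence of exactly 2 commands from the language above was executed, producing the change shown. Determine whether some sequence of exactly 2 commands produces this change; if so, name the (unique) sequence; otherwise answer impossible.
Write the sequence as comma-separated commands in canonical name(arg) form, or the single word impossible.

t0: joint angles (θ0=180°, θ1=0°)
[1] after rotate(1, 90): joint angles (θ0=180°, θ1=90°)
[2] after rotate(1, 90): joint angles (θ0=180°, θ1=180°)
no other 2-command option fits: unique.

rotate(1, 90), rotate(1, 90)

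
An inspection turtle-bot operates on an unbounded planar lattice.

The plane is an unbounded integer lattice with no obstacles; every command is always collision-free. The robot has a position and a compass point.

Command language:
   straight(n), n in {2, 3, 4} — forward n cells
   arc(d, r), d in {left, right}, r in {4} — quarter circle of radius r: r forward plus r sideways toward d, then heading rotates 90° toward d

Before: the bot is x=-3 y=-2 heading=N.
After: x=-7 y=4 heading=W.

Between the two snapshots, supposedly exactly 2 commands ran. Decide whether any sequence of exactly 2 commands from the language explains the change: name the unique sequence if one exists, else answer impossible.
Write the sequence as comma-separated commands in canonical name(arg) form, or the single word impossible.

straight(2), arc(left, 4)

key: cell and facing (now W) both changed — the 2 commands mix motion and turning
from: x=-3 y=-2 heading=N
t=1 straight(2) ⇒ x=-3 y=0 heading=N
t=2 arc(left, 4) ⇒ x=-7 y=4 heading=W
uniquely the one of 25 2-step routes that fits.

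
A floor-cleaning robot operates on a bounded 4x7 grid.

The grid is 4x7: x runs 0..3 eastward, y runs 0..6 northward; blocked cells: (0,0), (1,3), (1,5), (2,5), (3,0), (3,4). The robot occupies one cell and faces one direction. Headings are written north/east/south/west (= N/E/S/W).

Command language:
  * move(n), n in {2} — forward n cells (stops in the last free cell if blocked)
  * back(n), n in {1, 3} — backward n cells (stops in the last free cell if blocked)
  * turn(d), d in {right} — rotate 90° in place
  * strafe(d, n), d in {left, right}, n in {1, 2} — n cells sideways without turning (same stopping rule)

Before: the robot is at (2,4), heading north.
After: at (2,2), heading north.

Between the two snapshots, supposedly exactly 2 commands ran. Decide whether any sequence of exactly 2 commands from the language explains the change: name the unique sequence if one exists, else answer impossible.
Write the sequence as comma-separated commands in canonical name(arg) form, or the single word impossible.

key: still facing N at the end — nothing in the sequence rotates
begin: at (2,4), heading north
t=1 back(1) ⇒ at (2,3), heading north
t=2 back(1) ⇒ at (2,2), heading north
no rival 2-sequence matches.

back(1), back(1)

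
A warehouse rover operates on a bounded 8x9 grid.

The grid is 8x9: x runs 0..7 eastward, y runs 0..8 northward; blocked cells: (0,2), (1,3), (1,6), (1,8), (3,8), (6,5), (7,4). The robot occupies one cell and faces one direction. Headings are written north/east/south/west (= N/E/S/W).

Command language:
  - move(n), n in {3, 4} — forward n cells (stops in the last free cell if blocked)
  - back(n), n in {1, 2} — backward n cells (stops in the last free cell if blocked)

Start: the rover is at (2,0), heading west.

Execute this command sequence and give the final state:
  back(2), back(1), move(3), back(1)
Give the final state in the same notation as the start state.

start: at (2,0), heading west
step 1 (back(2)): at (4,0), heading west
step 2 (back(1)): at (5,0), heading west
step 3 (move(3)): at (2,0), heading west
step 4 (back(1)): at (3,0), heading west

at (3,0), heading west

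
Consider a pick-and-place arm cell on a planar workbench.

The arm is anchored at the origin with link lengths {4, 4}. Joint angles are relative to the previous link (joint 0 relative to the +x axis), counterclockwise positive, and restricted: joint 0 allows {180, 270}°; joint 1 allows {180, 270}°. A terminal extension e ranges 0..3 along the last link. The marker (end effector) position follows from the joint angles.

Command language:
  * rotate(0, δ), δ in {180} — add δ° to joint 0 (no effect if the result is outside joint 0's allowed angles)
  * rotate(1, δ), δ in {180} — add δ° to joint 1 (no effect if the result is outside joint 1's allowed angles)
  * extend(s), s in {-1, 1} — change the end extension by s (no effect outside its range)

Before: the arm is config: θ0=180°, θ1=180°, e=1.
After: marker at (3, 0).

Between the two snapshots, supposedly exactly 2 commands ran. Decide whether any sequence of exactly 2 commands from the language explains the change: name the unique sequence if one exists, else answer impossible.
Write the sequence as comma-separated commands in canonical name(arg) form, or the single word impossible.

start: config: θ0=180°, θ1=180°, e=1
1. extend(1) → config: θ0=180°, θ1=180°, e=2
2. extend(1) → config: θ0=180°, θ1=180°, e=3
no other 2-command option fits: unique.

extend(1), extend(1)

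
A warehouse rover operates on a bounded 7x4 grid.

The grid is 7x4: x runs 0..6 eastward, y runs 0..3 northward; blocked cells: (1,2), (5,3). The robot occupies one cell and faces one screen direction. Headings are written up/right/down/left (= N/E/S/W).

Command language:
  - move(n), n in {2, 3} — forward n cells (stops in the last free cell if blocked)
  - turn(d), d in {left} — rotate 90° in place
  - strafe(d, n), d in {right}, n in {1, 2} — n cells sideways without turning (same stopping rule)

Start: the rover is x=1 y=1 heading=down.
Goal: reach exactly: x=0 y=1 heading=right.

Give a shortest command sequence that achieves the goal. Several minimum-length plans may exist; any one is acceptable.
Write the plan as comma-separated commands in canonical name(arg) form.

t0: x=1 y=1 heading=down
[1] after strafe(right, 1): x=0 y=1 heading=down
[2] after turn(left): x=0 y=1 heading=right
nothing shorter than 2 reaches the goal.

strafe(right, 1), turn(left)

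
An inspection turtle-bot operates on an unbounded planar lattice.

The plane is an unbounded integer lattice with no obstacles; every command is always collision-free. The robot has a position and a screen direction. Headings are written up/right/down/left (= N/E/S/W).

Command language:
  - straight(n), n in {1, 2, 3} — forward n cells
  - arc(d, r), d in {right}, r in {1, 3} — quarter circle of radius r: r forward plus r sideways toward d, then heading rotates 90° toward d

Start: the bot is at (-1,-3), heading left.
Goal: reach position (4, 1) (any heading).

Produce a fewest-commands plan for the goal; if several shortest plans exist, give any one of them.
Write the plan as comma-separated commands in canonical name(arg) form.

arc(right, 1), arc(right, 3), straight(3)

initial: at (-1,-3), heading left
t=1 arc(right, 1) ⇒ at (-2,-2), heading up
t=2 arc(right, 3) ⇒ at (1,1), heading right
t=3 straight(3) ⇒ at (4,1), heading right
shorter routes all fall short; 3 is best.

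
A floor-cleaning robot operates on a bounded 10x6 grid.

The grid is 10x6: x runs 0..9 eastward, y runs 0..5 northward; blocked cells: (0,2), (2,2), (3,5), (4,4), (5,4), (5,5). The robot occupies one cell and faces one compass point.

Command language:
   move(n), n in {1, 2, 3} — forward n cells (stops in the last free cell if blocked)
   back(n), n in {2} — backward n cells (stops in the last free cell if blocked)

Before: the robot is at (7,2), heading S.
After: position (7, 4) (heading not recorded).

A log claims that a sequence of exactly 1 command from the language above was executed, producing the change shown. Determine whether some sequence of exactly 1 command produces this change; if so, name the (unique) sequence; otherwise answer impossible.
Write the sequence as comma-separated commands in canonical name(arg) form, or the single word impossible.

t0: at (7,2), heading S
step 1 (back(2)): at (7,4), heading S
no rival 1-sequence matches.

back(2)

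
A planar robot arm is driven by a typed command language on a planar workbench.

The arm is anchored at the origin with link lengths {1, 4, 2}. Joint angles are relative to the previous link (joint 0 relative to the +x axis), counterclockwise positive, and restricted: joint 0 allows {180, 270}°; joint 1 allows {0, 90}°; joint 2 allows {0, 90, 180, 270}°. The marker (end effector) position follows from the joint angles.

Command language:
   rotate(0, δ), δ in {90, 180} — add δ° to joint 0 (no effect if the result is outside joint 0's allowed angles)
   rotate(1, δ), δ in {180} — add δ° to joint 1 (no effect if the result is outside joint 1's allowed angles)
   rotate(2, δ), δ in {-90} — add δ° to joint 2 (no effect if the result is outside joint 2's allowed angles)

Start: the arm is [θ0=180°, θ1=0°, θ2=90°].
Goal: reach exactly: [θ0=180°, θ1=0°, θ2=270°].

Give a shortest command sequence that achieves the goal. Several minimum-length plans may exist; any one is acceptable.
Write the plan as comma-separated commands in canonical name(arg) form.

start: [θ0=180°, θ1=0°, θ2=90°]
1. rotate(2, -90) → [θ0=180°, θ1=0°, θ2=0°]
2. rotate(2, -90) → [θ0=180°, θ1=0°, θ2=270°]
no 1-step plan works, so 2 is optimal.

rotate(2, -90), rotate(2, -90)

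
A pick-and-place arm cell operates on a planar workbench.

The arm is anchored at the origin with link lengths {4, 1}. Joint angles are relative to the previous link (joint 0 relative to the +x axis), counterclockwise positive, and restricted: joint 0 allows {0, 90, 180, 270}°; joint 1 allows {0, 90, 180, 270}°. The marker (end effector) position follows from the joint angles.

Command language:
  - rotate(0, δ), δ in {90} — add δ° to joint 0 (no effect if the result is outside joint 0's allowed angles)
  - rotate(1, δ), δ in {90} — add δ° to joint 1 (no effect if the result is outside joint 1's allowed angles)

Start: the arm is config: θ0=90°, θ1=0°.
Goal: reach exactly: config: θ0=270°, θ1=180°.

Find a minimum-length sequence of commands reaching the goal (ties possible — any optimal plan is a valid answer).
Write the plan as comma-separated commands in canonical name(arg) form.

begin: config: θ0=90°, θ1=0°
[1] after rotate(1, 90): config: θ0=90°, θ1=90°
[2] after rotate(1, 90): config: θ0=90°, θ1=180°
[3] after rotate(0, 90): config: θ0=180°, θ1=180°
[4] after rotate(0, 90): config: θ0=270°, θ1=180°
nothing shorter than 4 reaches the goal.

rotate(1, 90), rotate(1, 90), rotate(0, 90), rotate(0, 90)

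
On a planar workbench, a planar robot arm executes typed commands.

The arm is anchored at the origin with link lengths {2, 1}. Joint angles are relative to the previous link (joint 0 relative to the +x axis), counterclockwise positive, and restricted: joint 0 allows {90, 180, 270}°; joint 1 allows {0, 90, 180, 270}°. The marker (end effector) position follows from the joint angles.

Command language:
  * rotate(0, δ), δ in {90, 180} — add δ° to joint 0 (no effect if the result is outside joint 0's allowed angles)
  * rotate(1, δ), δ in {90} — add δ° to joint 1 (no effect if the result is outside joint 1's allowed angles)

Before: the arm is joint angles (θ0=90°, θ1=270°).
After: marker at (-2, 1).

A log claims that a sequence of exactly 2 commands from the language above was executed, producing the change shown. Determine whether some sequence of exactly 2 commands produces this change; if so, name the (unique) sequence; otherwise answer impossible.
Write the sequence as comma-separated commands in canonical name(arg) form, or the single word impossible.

key: order matters: swapping rotate(0, 90) and rotate(0, 180) lands elsewhere
begin: joint angles (θ0=90°, θ1=270°)
[1] after rotate(0, 90): joint angles (θ0=180°, θ1=270°)
[2] after rotate(0, 180): joint angles (θ0=180°, θ1=270°)
uniquely the one of 9 2-step routes that fits.

rotate(0, 90), rotate(0, 180)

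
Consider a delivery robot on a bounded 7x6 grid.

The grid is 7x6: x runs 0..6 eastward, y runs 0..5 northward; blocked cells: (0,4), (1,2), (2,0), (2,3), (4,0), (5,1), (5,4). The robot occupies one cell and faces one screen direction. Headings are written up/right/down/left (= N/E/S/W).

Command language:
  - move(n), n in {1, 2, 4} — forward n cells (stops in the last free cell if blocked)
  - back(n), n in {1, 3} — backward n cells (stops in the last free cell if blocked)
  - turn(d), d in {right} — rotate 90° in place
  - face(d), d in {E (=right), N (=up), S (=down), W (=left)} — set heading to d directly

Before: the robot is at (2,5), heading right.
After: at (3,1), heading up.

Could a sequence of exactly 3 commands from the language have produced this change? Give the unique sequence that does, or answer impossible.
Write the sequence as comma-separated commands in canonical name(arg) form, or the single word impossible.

impossible

every 3-command combo misses the target.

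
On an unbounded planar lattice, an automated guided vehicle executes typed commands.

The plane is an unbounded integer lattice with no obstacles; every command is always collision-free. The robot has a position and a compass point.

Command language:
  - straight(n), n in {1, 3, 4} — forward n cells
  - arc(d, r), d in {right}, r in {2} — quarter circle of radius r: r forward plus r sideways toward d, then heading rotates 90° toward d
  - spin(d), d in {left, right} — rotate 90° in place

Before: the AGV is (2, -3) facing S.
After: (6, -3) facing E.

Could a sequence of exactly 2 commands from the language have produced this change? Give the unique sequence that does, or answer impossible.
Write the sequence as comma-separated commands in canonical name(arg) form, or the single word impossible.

spin(left), straight(4)

key: order matters: swapping spin(left) and straight(4) lands elsewhere
initial: (2, -3) facing S
t=1 spin(left) ⇒ (2, -3) facing E
t=2 straight(4) ⇒ (6, -3) facing E
all 36 alternatives checked — unique.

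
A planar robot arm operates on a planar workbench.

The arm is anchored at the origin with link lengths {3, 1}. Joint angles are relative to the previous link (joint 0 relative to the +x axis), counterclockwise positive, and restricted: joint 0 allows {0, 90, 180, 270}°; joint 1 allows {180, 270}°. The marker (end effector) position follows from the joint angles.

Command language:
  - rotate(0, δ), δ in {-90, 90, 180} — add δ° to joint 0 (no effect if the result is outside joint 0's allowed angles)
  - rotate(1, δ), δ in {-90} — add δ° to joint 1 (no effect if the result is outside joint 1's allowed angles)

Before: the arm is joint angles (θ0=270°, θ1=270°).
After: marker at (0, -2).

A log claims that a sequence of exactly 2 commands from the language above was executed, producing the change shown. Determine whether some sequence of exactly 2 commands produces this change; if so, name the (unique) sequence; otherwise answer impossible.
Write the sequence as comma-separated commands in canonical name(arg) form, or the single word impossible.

from: joint angles (θ0=270°, θ1=270°)
step 1 (rotate(1, -90)): joint angles (θ0=270°, θ1=180°)
step 2 (rotate(1, -90)): joint angles (θ0=270°, θ1=180°)
uniquely the one of 16 2-step routes that fits.

rotate(1, -90), rotate(1, -90)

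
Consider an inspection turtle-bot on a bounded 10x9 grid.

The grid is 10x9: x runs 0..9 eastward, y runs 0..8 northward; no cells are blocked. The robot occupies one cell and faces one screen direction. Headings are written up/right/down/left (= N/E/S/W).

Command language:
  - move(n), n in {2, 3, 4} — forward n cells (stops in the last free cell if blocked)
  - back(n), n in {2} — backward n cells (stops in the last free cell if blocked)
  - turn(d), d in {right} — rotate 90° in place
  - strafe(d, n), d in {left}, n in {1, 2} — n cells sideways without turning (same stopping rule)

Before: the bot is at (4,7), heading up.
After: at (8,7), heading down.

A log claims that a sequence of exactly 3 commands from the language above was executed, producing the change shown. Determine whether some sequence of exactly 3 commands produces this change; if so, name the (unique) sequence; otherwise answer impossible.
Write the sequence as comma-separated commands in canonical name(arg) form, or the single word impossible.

turn(right), move(4), turn(right)

key: position moved to (8,7) AND the heading swung to S — translation plus rotation needed
t0: at (4,7), heading up
1. turn(right) → at (4,7), heading right
2. move(4) → at (8,7), heading right
3. turn(right) → at (8,7), heading down
no other 3-command option fits: unique.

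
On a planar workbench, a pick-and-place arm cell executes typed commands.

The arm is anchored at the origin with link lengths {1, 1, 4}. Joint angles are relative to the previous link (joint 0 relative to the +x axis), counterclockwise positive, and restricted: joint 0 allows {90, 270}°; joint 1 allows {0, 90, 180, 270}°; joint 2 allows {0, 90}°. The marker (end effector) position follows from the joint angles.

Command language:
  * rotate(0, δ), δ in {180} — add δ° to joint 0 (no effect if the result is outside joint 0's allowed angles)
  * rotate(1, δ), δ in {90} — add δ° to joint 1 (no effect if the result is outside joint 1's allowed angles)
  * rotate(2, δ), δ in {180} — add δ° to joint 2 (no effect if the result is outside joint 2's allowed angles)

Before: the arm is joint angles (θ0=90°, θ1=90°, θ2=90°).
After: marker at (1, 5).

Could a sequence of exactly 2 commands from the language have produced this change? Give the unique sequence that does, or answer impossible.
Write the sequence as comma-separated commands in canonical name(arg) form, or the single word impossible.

rotate(1, 90), rotate(1, 90)

t0: joint angles (θ0=90°, θ1=90°, θ2=90°)
step 1 (rotate(1, 90)): joint angles (θ0=90°, θ1=180°, θ2=90°)
step 2 (rotate(1, 90)): joint angles (θ0=90°, θ1=270°, θ2=90°)
no rival 2-sequence matches.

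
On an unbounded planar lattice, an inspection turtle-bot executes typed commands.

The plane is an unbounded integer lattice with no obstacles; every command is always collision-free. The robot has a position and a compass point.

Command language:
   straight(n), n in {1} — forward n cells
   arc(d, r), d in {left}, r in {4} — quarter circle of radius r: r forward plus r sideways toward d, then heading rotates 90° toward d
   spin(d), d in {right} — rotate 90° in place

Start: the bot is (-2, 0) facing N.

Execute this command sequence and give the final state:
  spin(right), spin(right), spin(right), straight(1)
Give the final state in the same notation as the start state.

(-3, 0) facing W

t0: (-2, 0) facing N
t=1 spin(right) ⇒ (-2, 0) facing E
t=2 spin(right) ⇒ (-2, 0) facing S
t=3 spin(right) ⇒ (-2, 0) facing W
t=4 straight(1) ⇒ (-3, 0) facing W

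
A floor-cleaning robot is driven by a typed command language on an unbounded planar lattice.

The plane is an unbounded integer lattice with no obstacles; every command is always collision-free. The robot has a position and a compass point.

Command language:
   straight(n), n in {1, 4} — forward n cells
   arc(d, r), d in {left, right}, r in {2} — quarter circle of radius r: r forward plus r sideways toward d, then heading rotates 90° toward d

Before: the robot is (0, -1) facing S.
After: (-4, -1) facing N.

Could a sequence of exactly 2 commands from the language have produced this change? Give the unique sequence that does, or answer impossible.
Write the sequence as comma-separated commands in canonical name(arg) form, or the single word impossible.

arc(right, 2), arc(right, 2)

key: cell and facing (now N) both changed — the 2 commands mix motion and turning
begin: (0, -1) facing S
t=1 arc(right, 2) ⇒ (-2, -3) facing W
t=2 arc(right, 2) ⇒ (-4, -1) facing N
no other 2-command option fits: unique.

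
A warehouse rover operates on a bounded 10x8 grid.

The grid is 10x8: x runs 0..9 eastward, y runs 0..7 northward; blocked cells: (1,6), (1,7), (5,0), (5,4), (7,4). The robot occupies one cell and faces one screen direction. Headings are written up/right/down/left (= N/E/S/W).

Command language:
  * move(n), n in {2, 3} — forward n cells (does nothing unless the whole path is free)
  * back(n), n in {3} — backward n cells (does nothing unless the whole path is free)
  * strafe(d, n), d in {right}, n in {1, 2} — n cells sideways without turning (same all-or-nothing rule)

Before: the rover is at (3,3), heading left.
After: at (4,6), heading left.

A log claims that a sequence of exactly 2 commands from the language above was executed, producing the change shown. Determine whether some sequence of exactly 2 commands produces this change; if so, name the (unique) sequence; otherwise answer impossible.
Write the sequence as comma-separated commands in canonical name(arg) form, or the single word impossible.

impossible

all 25 sequences checked — none match.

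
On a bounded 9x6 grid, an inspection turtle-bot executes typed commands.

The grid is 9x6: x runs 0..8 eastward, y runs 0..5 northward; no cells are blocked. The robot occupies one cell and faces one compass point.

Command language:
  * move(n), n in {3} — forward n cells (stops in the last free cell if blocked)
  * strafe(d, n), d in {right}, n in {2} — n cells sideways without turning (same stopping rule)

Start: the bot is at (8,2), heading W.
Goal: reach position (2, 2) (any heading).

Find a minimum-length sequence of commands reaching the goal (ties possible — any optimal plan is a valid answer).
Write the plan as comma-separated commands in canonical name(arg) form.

start: at (8,2), heading W
t=1 move(3) ⇒ at (5,2), heading W
t=2 move(3) ⇒ at (2,2), heading W
minimal: 2 command(s), checked below 2.

move(3), move(3)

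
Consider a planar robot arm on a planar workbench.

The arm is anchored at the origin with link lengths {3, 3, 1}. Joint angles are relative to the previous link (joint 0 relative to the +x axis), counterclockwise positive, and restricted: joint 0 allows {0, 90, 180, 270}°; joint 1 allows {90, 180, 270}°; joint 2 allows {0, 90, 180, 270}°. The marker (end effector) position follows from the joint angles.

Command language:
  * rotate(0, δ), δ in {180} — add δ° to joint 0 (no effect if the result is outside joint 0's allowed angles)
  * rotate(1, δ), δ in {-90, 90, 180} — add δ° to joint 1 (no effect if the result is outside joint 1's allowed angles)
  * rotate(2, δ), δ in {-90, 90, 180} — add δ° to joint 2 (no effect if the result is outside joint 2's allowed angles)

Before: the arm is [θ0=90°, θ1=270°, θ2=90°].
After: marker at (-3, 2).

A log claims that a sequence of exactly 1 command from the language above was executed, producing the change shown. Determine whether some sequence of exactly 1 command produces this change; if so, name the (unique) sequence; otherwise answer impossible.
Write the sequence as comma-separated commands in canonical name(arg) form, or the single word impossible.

rotate(1, 180)

start: [θ0=90°, θ1=270°, θ2=90°]
step 1 (rotate(1, 180)): [θ0=90°, θ1=90°, θ2=90°]
no rival 1-sequence matches.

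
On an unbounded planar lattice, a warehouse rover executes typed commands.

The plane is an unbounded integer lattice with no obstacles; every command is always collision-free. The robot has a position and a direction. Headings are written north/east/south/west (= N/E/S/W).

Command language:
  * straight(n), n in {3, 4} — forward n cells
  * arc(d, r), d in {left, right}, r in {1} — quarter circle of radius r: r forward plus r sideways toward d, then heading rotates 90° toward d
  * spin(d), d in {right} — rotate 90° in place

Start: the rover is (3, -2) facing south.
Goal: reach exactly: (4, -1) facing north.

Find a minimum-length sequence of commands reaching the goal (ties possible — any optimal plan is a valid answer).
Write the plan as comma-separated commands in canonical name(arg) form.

spin(right), spin(right), spin(right), arc(left, 1)

t0: (3, -2) facing south
step 1 (spin(right)): (3, -2) facing west
step 2 (spin(right)): (3, -2) facing north
step 3 (spin(right)): (3, -2) facing east
step 4 (arc(left, 1)): (4, -1) facing north
minimal: 4 command(s), checked below 4.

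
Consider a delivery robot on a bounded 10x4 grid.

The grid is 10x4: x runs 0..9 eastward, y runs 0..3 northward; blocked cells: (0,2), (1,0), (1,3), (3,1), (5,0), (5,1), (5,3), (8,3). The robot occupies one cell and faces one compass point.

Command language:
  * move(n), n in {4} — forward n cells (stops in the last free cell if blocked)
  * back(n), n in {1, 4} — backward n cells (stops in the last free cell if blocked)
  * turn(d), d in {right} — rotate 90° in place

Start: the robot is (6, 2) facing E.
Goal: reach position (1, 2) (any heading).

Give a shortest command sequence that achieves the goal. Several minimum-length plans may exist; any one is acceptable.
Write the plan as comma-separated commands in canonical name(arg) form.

start: (6, 2) facing E
[1] after back(1): (5, 2) facing E
[2] after back(4): (1, 2) facing E
shorter routes all fall short; 2 is best.

back(1), back(4)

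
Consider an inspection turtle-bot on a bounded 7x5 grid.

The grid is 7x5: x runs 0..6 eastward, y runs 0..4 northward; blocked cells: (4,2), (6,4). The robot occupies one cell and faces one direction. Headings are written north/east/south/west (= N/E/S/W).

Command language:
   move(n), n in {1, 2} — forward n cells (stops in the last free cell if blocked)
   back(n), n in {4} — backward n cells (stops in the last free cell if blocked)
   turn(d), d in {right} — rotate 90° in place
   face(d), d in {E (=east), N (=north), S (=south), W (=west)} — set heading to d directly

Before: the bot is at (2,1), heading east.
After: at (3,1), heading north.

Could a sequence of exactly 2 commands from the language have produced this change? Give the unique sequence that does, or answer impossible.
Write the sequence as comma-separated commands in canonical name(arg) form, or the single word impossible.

move(1), face(N)

key: position moved to (3,1) AND the heading swung to N — translation plus rotation needed
start: at (2,1), heading east
step 1 (move(1)): at (3,1), heading east
step 2 (face(N)): at (3,1), heading north
uniquely the one of 64 2-step routes that fits.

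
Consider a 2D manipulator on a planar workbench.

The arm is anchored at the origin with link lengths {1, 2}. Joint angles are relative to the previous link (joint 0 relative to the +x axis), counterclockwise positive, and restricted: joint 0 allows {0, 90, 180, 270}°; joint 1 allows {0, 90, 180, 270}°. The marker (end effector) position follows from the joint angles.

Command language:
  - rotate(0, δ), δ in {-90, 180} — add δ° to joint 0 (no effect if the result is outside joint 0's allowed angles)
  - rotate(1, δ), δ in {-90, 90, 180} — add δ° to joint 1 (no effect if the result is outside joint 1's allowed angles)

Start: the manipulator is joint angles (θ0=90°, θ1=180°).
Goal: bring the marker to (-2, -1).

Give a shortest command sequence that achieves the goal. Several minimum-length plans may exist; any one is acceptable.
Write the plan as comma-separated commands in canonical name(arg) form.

initial: joint angles (θ0=90°, θ1=180°)
[1] after rotate(0, 180): joint angles (θ0=270°, θ1=180°)
[2] after rotate(1, 90): joint angles (θ0=270°, θ1=270°)
nothing shorter than 2 reaches the goal.

rotate(0, 180), rotate(1, 90)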